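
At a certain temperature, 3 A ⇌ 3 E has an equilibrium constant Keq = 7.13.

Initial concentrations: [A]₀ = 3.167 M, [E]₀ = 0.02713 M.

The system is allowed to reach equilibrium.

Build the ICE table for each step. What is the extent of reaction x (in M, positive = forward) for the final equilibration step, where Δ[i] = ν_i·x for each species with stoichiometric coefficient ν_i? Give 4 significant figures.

x = 0.6916 M

Q₀ = 6.2864e-07 vs Keq = 7.13 ⇒ Q<K, forward
Step 1:
                  A         E
  init        3.167   0.02713
  Δ          -2.075     2.075
  eq          1.092     2.102
  solve Keq expr → x = 0.6916; check Q = 7.13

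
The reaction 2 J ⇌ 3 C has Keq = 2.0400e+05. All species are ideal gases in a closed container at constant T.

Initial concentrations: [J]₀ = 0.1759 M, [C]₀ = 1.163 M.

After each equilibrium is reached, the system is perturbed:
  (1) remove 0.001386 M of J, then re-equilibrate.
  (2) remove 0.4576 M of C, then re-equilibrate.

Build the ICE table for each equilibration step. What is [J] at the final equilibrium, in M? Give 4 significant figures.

[J]_eq = 0.002096 M

Q₀ = 50.84 vs Keq = 2.0400e+05 ⇒ Q<K, forward
Step 1:
                   J          C
  I           0.1759      1.163
  C          -0.1721     0.2582
  E         0.003751      1.421
  solve Keq expr → x = 0.08607; check Q = 2.0400e+05
Then remove 0.001386 M of J.
Step 2:
                   J          C
  I         0.002365      1.421
  C         0.001378  -0.002067
  E         0.003743      1.419
  solve Keq expr → x = -6.8891e-04; check Q = 2.0400e+05
Then remove 0.4576 M of C.
Step 3:
                   J          C
  I         0.003743     0.9616
  C        -0.001647   0.002471
  E         0.002096      0.964
  solve Keq expr → x = 8.2372e-04; check Q = 2.0400e+05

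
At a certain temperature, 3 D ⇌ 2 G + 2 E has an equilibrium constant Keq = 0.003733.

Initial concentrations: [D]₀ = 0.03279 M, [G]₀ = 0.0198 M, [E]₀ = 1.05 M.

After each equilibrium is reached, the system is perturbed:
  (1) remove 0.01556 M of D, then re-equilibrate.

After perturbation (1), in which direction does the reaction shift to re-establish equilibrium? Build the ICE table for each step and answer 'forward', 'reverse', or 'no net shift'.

Q₀ = 12.26 vs Keq = 0.003733 ⇒ Q>K, reverse
Step 1:
                   D          G          E
  I          0.03279     0.0198       1.05
  C          0.02836    -0.0189    -0.0189
  E          0.06115 8.9595e-04      1.031
  solve Keq expr → x = -0.009452; check Q = 0.003733
Then remove 0.01556 M of D.
Step 2:
                   D          G          E
  I          0.04559 8.9595e-04      1.031
  C       4.6527e-04 -3.1018e-04 -3.1018e-04
  E          0.04605 5.8577e-04      1.031
  solve Keq expr → x = -1.5509e-04; check Q = 0.003733

Direction: reverse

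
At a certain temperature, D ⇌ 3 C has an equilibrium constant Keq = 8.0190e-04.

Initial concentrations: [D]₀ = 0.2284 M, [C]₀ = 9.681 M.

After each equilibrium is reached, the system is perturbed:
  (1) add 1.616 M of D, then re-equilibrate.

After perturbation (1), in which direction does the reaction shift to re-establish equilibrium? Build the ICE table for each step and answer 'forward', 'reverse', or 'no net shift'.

Q₀ = 3973 vs Keq = 8.0190e-04 ⇒ Q>K, reverse
Step 1:
                  D         C
  I          0.2284     9.681
  C            3.18    -9.541
  E           3.409    0.1398
  solve Keq expr → x = -3.18; check Q = 8.0190e-04
Then add 1.616 M of D.
Step 2:
                  D         C
  I           5.025    0.1398
  C       -0.006413   0.01924
  E           5.018    0.1591
  solve Keq expr → x = 0.006413; check Q = 8.0190e-04

Direction: forward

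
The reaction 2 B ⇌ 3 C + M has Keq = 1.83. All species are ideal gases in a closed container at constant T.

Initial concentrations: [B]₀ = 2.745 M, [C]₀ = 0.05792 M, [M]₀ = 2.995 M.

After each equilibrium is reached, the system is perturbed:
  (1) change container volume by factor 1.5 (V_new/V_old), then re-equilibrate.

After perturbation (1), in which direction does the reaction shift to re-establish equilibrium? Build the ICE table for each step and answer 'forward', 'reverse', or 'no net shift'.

Direction: forward

Q₀ = 7.7232e-05 vs Keq = 1.83 ⇒ Q<K, forward
Step 1:
                  B         C         M
  init        2.745   0.05792     2.995
  Δ         -0.8051     1.208    0.4025
  eq           1.94     1.266     3.398
  solve Keq expr → x = 0.4025; check Q = 1.83
Then change container volume by factor 1.5 (V_new/V_old).
Step 2:
                  B         C         M
  init        1.293    0.8437     2.265
  Δ         -0.1216    0.1823   0.06078
  eq          1.172     1.026     2.326
  solve Keq expr → x = 0.06078; check Q = 1.83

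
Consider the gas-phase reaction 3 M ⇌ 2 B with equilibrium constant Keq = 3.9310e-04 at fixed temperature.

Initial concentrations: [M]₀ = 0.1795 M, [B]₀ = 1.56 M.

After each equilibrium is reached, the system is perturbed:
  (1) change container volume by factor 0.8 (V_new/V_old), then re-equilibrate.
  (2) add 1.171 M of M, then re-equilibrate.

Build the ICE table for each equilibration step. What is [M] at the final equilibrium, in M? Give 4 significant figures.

[M]_eq = 4.076 M

Q₀ = 420.8 vs Keq = 3.9310e-04 ⇒ Q>K, reverse
Step 1:
                  M         B
  I          0.1795      1.56
  C           2.229    -1.486
  E           2.408    0.0741
  solve Keq expr → x = -0.7429; check Q = 3.9310e-04
Then change container volume by factor 0.8 (V_new/V_old).
Step 2:
                  M         B
  I            3.01   0.09263
  C        -0.01522   0.01015
  E           2.995    0.1028
  solve Keq expr → x = 0.005074; check Q = 3.9310e-04
Then add 1.171 M of M.
Step 3:
                  M         B
  I           4.166    0.1028
  C        -0.09054   0.06036
  E           4.076    0.1631
  solve Keq expr → x = 0.03018; check Q = 3.9310e-04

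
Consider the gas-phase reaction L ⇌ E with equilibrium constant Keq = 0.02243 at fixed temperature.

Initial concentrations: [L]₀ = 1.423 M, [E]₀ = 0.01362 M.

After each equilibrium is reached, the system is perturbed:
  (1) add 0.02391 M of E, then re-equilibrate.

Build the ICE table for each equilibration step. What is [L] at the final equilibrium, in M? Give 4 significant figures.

Q₀ = 0.009571 vs Keq = 0.02243 ⇒ Q<K, forward
Step 1:
                  L         E
  I           1.423   0.01362
  C         -0.0179    0.0179
  E           1.405   0.03152
  solve Keq expr → x = 0.0179; check Q = 0.02243
Then add 0.02391 M of E.
Step 2:
                  L         E
  I           1.405   0.05543
  C         0.02339  -0.02339
  E           1.428   0.03204
  solve Keq expr → x = -0.02339; check Q = 0.02243

[L]_eq = 1.428 M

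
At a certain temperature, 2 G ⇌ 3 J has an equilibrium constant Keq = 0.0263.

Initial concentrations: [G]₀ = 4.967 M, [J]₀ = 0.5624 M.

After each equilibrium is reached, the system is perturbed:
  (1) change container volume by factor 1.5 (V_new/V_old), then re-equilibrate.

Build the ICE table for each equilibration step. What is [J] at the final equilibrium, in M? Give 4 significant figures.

[J]_eq = 0.6372 M

Q₀ = 0.00721 vs Keq = 0.0263 ⇒ Q<K, forward
Step 1:
                   G          J
  Initial      4.967     0.5624
  Change     -0.1876     0.2814
  Equil        4.779     0.8438
  solve Keq expr → x = 0.0938; check Q = 0.0263
Then change container volume by factor 1.5 (V_new/V_old).
Step 2:
                   G          J
  Initial      3.186     0.5625
  Change    -0.04979    0.07468
  Equil        3.136     0.6372
  solve Keq expr → x = 0.02489; check Q = 0.0263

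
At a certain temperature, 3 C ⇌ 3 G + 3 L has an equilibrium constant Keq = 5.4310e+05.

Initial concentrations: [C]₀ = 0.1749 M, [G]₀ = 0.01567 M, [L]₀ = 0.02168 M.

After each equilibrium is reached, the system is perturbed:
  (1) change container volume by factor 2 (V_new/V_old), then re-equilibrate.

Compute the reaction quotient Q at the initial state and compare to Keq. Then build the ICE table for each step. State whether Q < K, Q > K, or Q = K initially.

Q₀ = 7.3285e-09 vs Keq = 5.4310e+05 ⇒ Q<K, forward
Step 1:
                   C          G          L
  Initial     0.1749    0.01567    0.02168
  Change     -0.1744     0.1744     0.1744
  Equil   4.5700e-04     0.1901     0.1961
  solve Keq expr → x = 0.05815; check Q = 5.4310e+05
Then change container volume by factor 2 (V_new/V_old).
Step 2:
                   C          G          L
  Initial 2.2850e-04    0.09506    0.09806
  Change  -1.1398e-04 1.1398e-04 1.1398e-04
  Equil   1.1452e-04    0.09517    0.09818
  solve Keq expr → x = 3.7993e-05; check Q = 5.4310e+05

Q₀ = 7.3285e-09; Q < K (proceeds forward)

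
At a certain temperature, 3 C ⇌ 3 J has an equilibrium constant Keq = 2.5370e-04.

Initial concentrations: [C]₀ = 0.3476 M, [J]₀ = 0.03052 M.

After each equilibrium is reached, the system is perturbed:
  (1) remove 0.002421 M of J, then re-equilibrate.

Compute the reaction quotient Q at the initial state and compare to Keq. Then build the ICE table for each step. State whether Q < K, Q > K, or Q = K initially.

Q₀ = 6.7688e-04; Q > K (proceeds reverse)

Q₀ = 6.7688e-04 vs Keq = 2.5370e-04 ⇒ Q>K, reverse
Step 1:
                   C          J
  init        0.3476    0.03052
  Δ         0.008008  -0.008008
  eq          0.3556    0.02251
  solve Keq expr → x = -0.002669; check Q = 2.5370e-04
Then remove 0.002421 M of J.
Step 2:
                   C          J
  init        0.3556    0.02009
  Δ        -0.002277   0.002277
  eq          0.3533    0.02237
  solve Keq expr → x = 7.5895e-04; check Q = 2.5370e-04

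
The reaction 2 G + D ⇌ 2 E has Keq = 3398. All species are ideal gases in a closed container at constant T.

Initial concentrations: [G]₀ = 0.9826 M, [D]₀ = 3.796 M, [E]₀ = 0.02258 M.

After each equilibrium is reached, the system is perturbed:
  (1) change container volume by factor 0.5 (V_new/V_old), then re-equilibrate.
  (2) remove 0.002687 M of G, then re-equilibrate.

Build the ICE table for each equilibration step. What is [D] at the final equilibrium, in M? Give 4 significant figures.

Q₀ = 1.3911e-04 vs Keq = 3398 ⇒ Q<K, forward
Step 1:
                    G           D           E
  Initial      0.9826       3.796     0.02258
  Change      -0.9732     -0.4866      0.9732
  Equil       0.00939       3.309      0.9958
  solve Keq expr → x = 0.4866; check Q = 3398
Then change container volume by factor 0.5 (V_new/V_old).
Step 2:
                    G           D           E
  Initial     0.01878       6.619       1.992
  Change    -0.005462   -0.002731    0.005462
  Equil       0.01332       6.616       1.997
  solve Keq expr → x = 0.002731; check Q = 3398
Then remove 0.002687 M of G.
Step 3:
                    G           D           E
  Initial     0.01063       6.616       1.997
  Change     0.002668    0.001334   -0.002668
  Equil        0.0133       6.617       1.994
  solve Keq expr → x = -0.001334; check Q = 3398

[D]_eq = 6.617 M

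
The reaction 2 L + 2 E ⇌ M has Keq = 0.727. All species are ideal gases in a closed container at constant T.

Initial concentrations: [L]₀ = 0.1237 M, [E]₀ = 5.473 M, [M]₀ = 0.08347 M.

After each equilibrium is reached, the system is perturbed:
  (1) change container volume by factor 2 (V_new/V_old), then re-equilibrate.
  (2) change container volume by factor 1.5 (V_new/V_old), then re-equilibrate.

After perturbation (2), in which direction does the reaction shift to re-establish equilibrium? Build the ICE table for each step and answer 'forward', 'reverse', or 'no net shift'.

Direction: reverse

Q₀ = 0.1821 vs Keq = 0.727 ⇒ Q<K, forward
Step 1:
                    L           E           M
  init         0.1237       5.473     0.08347
  Δ           -0.0521     -0.0521     0.02605
  eq           0.0716       5.421      0.1095
  solve Keq expr → x = 0.02605; check Q = 0.727
Then change container volume by factor 2 (V_new/V_old).
Step 2:
                    L           E           M
  init         0.0358        2.71     0.05476
  Δ           0.04231     0.04231    -0.02115
  eq          0.07811       2.753     0.03361
  solve Keq expr → x = -0.02115; check Q = 0.727
Then change container volume by factor 1.5 (V_new/V_old).
Step 3:
                    L           E           M
  init        0.05207       1.835      0.0224
  Δ           0.01932     0.01932   -0.009661
  eq          0.07139       1.854     0.01274
  solve Keq expr → x = -0.009661; check Q = 0.727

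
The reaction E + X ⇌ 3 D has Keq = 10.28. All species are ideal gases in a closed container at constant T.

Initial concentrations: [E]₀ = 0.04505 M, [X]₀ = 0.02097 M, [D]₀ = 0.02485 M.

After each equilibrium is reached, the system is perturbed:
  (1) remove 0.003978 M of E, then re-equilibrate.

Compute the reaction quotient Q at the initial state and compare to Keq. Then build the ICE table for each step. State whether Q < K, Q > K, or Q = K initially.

Q₀ = 0.01624; Q < K (proceeds forward)

Q₀ = 0.01624 vs Keq = 10.28 ⇒ Q<K, forward
Step 1:
                  E         X         D
  Initial   0.04505   0.02097   0.02485
  Change   -0.01894  -0.01894   0.05682
  Equil     0.02611   0.00203   0.08167
  solve Keq expr → x = 0.01894; check Q = 10.28
Then remove 0.003978 M of E.
Step 2:
                  E         X         D
  Initial   0.02213   0.00203   0.08167
  Change  2.6725e-04 2.6725e-04 -8.0174e-04
  Equil      0.0224  0.002297   0.08087
  solve Keq expr → x = -2.6725e-04; check Q = 10.28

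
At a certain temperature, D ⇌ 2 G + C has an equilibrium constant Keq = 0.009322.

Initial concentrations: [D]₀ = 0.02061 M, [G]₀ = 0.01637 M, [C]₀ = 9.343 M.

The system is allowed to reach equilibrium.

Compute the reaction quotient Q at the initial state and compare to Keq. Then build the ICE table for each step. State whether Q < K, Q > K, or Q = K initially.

Q₀ = 0.1215; Q > K (proceeds reverse)

Q₀ = 0.1215 vs Keq = 0.009322 ⇒ Q>K, reverse
Step 1:
                  D         G         C
  I         0.02061   0.01637     9.343
  C        0.005626  -0.01125 -0.005626
  E         0.02624  0.005118     9.337
  solve Keq expr → x = -0.005626; check Q = 0.009322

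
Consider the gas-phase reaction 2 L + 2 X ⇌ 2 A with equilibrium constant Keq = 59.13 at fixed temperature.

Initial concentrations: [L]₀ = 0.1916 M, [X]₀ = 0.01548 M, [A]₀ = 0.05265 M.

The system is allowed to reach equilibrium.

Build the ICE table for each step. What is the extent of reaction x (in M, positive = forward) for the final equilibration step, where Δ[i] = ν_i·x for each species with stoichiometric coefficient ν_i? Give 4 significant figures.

Q₀ = 315.1 vs Keq = 59.13 ⇒ Q>K, reverse
Step 1:
                  L         X         A
  init       0.1916   0.01548   0.05265
  Δ         0.01114   0.01114  -0.01114
  eq         0.2027   0.02662   0.04151
  solve Keq expr → x = -0.005572; check Q = 59.13

x = -0.005572 M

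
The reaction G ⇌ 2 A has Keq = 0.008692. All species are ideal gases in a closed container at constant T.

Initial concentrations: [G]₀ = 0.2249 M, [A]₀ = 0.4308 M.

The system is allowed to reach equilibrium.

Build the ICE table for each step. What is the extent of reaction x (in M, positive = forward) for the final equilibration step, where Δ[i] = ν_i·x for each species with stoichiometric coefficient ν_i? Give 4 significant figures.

Q₀ = 0.8252 vs Keq = 0.008692 ⇒ Q>K, reverse
Step 1:
                  G         A
  init       0.2249    0.4308
  Δ          0.1855   -0.3711
  eq         0.4104   0.05973
  solve Keq expr → x = -0.1855; check Q = 0.008692

x = -0.1855 M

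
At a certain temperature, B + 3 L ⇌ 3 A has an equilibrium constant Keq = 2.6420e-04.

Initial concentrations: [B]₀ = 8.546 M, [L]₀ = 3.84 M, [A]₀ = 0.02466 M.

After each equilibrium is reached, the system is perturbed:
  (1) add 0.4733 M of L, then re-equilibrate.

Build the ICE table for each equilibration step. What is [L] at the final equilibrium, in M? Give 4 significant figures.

Q₀ = 3.0990e-08 vs Keq = 2.6420e-04 ⇒ Q<K, forward
Step 1:
                  B         L         A
  I           8.546      3.84   0.02466
  C         -0.1405   -0.4214    0.4214
  E           8.406     3.419     0.446
  solve Keq expr → x = 0.1405; check Q = 2.6420e-04
Then add 0.4733 M of L.
Step 2:
                  B         L         A
  I           8.406     3.892     0.446
  C         -0.0181  -0.05431   0.05431
  E           8.387     3.838    0.5003
  solve Keq expr → x = 0.0181; check Q = 2.6420e-04

[L]_eq = 3.838 M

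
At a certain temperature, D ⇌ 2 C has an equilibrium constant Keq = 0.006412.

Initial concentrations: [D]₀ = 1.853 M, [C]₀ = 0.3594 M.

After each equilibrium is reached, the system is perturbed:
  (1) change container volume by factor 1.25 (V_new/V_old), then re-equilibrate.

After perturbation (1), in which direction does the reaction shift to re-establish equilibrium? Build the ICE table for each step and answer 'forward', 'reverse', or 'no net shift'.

Direction: forward

Q₀ = 0.06971 vs Keq = 0.006412 ⇒ Q>K, reverse
Step 1:
                  D         C
  Initial     1.853    0.3594
  Change     0.1234   -0.2468
  Equil       1.976    0.1126
  solve Keq expr → x = -0.1234; check Q = 0.006412
Then change container volume by factor 1.25 (V_new/V_old).
Step 2:
                  D         C
  Initial     1.581   0.09006
  Change  -0.005232   0.01046
  Equil       1.576    0.1005
  solve Keq expr → x = 0.005232; check Q = 0.006412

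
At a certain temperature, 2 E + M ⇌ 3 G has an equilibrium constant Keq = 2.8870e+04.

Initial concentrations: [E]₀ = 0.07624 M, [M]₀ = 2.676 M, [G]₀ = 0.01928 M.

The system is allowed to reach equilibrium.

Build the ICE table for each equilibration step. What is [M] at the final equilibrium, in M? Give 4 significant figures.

[M]_eq = 2.638 M

Q₀ = 4.6075e-04 vs Keq = 2.8870e+04 ⇒ Q<K, forward
Step 1:
                    E           M           G
  init        0.07624       2.676     0.01928
  Δ          -0.07606    -0.03803      0.1141
  eq       1.7650e-04       2.638      0.1334
  solve Keq expr → x = 0.03803; check Q = 2.8870e+04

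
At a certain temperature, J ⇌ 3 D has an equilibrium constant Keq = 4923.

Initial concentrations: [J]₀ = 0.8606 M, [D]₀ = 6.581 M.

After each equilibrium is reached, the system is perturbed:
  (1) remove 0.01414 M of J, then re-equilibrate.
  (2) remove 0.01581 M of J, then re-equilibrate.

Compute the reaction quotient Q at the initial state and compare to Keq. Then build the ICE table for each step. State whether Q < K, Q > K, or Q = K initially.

Q₀ = 331.2 vs Keq = 4923 ⇒ Q<K, forward
Step 1:
                  J         D
  Initial    0.8606     6.581
  Change    -0.7243     2.173
  Equil      0.1363     8.754
  solve Keq expr → x = 0.7243; check Q = 4923
Then remove 0.01414 M of J.
Step 2:
                  J         D
  Initial    0.1221     8.754
  Change    0.01241  -0.03723
  Equil      0.1345     8.717
  solve Keq expr → x = -0.01241; check Q = 4923
Then remove 0.01581 M of J.
Step 3:
                  J         D
  Initial    0.1187     8.717
  Change    0.01389  -0.04167
  Equil      0.1326     8.675
  solve Keq expr → x = -0.01389; check Q = 4923

Q₀ = 331.2; Q < K (proceeds forward)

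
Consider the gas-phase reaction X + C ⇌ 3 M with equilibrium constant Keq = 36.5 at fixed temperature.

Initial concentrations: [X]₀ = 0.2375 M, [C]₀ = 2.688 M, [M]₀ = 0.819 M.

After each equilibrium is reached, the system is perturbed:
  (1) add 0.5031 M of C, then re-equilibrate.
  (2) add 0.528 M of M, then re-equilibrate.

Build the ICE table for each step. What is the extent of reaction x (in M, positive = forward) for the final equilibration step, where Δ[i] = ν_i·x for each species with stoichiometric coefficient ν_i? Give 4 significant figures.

Q₀ = 0.8605 vs Keq = 36.5 ⇒ Q<K, forward
Step 1:
                   X          C          M
  Initial     0.2375      2.688      0.819
  Change      -0.205     -0.205     0.6149
  Equil      0.03253      2.483      1.434
  solve Keq expr → x = 0.205; check Q = 36.5
Then add 0.5031 M of C.
Step 2:
                   X          C          M
  Initial    0.03253      2.986      1.434
  Change   -0.004642  -0.004642    0.01392
  Equil      0.02789      2.981      1.448
  solve Keq expr → x = 0.004642; check Q = 36.5
Then add 0.528 M of M.
Step 3:
                   X          C          M
  Initial    0.02789      2.981      1.976
  Change     0.03239    0.03239   -0.09716
  Equil      0.06027      3.014      1.879
  solve Keq expr → x = -0.03239; check Q = 36.5

x = -0.03239 M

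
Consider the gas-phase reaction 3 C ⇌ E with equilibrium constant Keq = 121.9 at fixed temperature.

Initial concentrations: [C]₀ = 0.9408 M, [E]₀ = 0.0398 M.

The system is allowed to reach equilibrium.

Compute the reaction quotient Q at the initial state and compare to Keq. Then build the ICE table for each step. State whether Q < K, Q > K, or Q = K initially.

Q₀ = 0.0478 vs Keq = 121.9 ⇒ Q<K, forward
Step 1:
                    C           E
  I            0.9408      0.0398
  C           -0.8046      0.2682
  E            0.1362       0.308
  solve Keq expr → x = 0.2682; check Q = 121.9

Q₀ = 0.0478; Q < K (proceeds forward)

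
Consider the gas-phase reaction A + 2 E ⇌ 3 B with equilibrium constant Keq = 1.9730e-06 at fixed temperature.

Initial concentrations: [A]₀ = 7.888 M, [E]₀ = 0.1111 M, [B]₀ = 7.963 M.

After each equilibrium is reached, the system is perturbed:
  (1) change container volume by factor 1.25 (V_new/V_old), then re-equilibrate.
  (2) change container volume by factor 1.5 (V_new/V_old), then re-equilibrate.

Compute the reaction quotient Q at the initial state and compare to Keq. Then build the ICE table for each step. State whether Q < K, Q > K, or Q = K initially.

Q₀ = 5186; Q > K (proceeds reverse)

Q₀ = 5186 vs Keq = 1.9730e-06 ⇒ Q>K, reverse
Step 1:
                   A          E          B
  Initial      7.888     0.1111      7.963
  Change       2.626      5.253     -7.879
  Equil        10.51      5.364    0.08419
  solve Keq expr → x = -2.626; check Q = 1.9730e-06
Then change container volume by factor 1.25 (V_new/V_old).
Step 2:
                   A          E          B
  Initial      8.411      4.291    0.06735
  Change           0          0          0
  Equil        8.411      4.291    0.06735
  solve Keq expr → x = 0; check Q = 1.9730e-06
Then change container volume by factor 1.5 (V_new/V_old).
Step 3:
                   A          E          B
  Initial      5.608      2.861     0.0449
  Change           0          0          0
  Equil        5.608      2.861     0.0449
  solve Keq expr → x = 0; check Q = 1.9730e-06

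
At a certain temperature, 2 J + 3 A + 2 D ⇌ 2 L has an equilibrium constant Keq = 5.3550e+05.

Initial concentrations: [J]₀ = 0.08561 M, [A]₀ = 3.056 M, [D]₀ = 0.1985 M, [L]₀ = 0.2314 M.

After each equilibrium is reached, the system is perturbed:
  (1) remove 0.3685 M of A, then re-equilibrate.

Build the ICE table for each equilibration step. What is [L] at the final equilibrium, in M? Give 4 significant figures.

Q₀ = 6.497 vs Keq = 5.3550e+05 ⇒ Q<K, forward
Step 1:
                   J          A          D          L
  init       0.08561      3.056     0.1985     0.2314
  Δ         -0.08485    -0.1273   -0.08485    0.08485
  eq      7.5870e-04      2.929     0.1136     0.3163
  solve Keq expr → x = 0.04243; check Q = 5.3550e+05
Then remove 0.3685 M of A.
Step 2:
                   J          A          D          L
  init    7.5870e-04       2.56     0.1136     0.3163
  Δ       1.6757e-04 2.5135e-04 1.6757e-04 -1.6757e-04
  eq      9.2627e-04       2.56     0.1138     0.3161
  solve Keq expr → x = -8.3784e-05; check Q = 5.3550e+05

[L]_eq = 0.3161 M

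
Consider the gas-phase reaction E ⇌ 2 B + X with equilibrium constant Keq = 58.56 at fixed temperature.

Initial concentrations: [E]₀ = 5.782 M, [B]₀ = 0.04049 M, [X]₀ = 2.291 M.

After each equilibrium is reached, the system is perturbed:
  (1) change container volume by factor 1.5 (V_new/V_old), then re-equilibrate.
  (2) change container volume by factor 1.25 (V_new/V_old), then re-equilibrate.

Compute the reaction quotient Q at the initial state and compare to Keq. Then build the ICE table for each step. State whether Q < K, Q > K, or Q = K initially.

Q₀ = 6.4959e-04 vs Keq = 58.56 ⇒ Q<K, forward
Step 1:
                  E         B         X
  init        5.782   0.04049     2.291
  Δ          -2.861     5.722     2.861
  eq          2.921     5.762     5.152
  solve Keq expr → x = 2.861; check Q = 58.56
Then change container volume by factor 1.5 (V_new/V_old).
Step 2:
                  E         B         X
  init        1.947     3.842     3.435
  Δ         -0.4523    0.9046    0.4523
  eq          1.495     4.746     3.887
  solve Keq expr → x = 0.4523; check Q = 58.56
Then change container volume by factor 1.25 (V_new/V_old).
Step 3:
                  E         B         X
  init        1.196     3.797      3.11
  Δ         -0.2003    0.4006    0.2003
  eq         0.9958     4.197      3.31
  solve Keq expr → x = 0.2003; check Q = 58.56

Q₀ = 6.4959e-04; Q < K (proceeds forward)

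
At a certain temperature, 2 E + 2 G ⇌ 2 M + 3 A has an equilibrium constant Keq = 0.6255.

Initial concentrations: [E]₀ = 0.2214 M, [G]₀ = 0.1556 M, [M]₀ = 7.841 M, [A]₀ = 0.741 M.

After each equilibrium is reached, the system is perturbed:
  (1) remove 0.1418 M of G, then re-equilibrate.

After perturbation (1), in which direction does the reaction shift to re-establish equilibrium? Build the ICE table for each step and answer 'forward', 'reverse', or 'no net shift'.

Q₀ = 2.1078e+04 vs Keq = 0.6255 ⇒ Q>K, reverse
Step 1:
                    E           G           M           A
  I            0.2214      0.1556       7.841       0.741
  C            0.4173      0.4173     -0.4173      -0.626
  E            0.6387      0.5729       7.424       0.115
  solve Keq expr → x = -0.2087; check Q = 0.6255
Then remove 0.1418 M of G.
Step 2:
                    E           G           M           A
  I            0.6387      0.4311       7.424       0.115
  C           0.01131     0.01131    -0.01131    -0.01696
  E            0.6501      0.4425       7.412     0.09802
  solve Keq expr → x = -0.005654; check Q = 0.6255

Direction: reverse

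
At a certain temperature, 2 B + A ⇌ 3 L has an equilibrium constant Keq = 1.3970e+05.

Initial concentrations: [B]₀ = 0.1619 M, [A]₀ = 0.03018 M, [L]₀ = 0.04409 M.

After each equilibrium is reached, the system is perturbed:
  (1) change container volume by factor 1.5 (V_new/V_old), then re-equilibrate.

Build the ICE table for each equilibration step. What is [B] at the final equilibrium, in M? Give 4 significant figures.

[B]_eq = 0.0677 M

Q₀ = 0.1083 vs Keq = 1.3970e+05 ⇒ Q<K, forward
Step 1:
                   B          A          L
  Initial     0.1619    0.03018    0.04409
  Change    -0.06036   -0.03018    0.09053
  Equil       0.1015 1.6939e-06     0.1346
  solve Keq expr → x = 0.03018; check Q = 1.3970e+05
Then change container volume by factor 1.5 (V_new/V_old).
Step 2:
                   B          A          L
  Initial     0.0677 1.1292e-06    0.08975
  Change           0          0          0
  Equil       0.0677 1.1292e-06    0.08975
  solve Keq expr → x = 0; check Q = 1.3970e+05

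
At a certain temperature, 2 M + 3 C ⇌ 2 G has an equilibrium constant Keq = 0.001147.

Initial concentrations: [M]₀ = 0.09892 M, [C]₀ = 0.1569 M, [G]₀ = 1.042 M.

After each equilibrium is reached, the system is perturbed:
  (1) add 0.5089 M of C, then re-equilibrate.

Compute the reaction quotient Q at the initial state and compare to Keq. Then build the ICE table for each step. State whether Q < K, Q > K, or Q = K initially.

Q₀ = 2.8728e+04 vs Keq = 0.001147 ⇒ Q>K, reverse
Step 1:
                  M         C         G
  I         0.09892    0.1569     1.042
  C          0.9682     1.452   -0.9682
  E           1.067     1.609   0.07378
  solve Keq expr → x = -0.4841; check Q = 0.001147
Then add 0.5089 M of C.
Step 2:
                  M         C         G
  I           1.067     2.118   0.07378
  C        -0.03088  -0.04632   0.03088
  E           1.036     2.072    0.1047
  solve Keq expr → x = 0.01544; check Q = 0.001147

Q₀ = 2.8728e+04; Q > K (proceeds reverse)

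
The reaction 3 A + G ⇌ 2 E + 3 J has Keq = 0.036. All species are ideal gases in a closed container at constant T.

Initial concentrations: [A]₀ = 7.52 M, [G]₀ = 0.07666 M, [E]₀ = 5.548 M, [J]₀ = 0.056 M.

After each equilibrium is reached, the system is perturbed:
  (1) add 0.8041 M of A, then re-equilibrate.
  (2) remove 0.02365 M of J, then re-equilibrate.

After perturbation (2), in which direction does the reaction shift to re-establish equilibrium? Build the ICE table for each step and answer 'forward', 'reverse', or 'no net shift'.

Direction: forward

Q₀ = 1.6581e-04 vs Keq = 0.036 ⇒ Q<K, forward
Step 1:
                  A         G         E         J
  I            7.52   0.07666     5.548     0.056
  C         -0.1613  -0.05377    0.1075    0.1613
  E           7.359   0.02289     5.656    0.2173
  solve Keq expr → x = 0.05377; check Q = 0.036
Then add 0.8041 M of A.
Step 2:
                  A         G         E         J
  I           8.163   0.02289     5.656    0.2173
  C        -0.01041  -0.00347  0.006941   0.01041
  E           8.152   0.01942     5.662    0.2277
  solve Keq expr → x = 0.00347; check Q = 0.036
Then remove 0.02365 M of J.
Step 3:
                  A         G         E         J
  I           8.152   0.01942     5.662    0.2041
  C       -0.009746 -0.003249  0.006497  0.009746
  E           8.143   0.01617     5.669    0.2138
  solve Keq expr → x = 0.003249; check Q = 0.036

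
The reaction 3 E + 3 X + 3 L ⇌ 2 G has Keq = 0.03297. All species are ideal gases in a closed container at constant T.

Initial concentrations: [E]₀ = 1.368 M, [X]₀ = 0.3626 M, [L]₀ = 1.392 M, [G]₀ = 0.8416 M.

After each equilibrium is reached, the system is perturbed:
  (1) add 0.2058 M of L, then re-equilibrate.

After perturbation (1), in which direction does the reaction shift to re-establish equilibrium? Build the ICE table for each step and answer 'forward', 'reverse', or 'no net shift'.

Direction: forward

Q₀ = 2.152 vs Keq = 0.03297 ⇒ Q>K, reverse
Step 1:
                  E         X         L         G
  init        1.368    0.3626     1.392    0.8416
  Δ          0.3648    0.3648    0.3648   -0.2432
  eq          1.733    0.7274     1.757    0.5984
  solve Keq expr → x = -0.1216; check Q = 0.03297
Then add 0.2058 M of L.
Step 2:
                  E         X         L         G
  init        1.733    0.7274     1.963    0.5984
  Δ        -0.03425  -0.03425  -0.03425   0.02284
  eq          1.699    0.6932     1.928    0.6212
  solve Keq expr → x = 0.01142; check Q = 0.03297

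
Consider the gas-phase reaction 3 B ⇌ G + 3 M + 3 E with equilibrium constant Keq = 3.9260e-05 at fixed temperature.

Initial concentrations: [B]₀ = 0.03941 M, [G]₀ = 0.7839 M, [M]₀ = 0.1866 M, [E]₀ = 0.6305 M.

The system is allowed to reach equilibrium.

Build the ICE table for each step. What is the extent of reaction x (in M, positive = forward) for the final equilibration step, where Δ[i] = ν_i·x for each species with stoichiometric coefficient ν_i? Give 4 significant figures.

x = -0.05649 M

Q₀ = 20.86 vs Keq = 3.9260e-05 ⇒ Q>K, reverse
Step 1:
                  B         G         M         E
  init      0.03941    0.7839    0.1866    0.6305
  Δ          0.1695  -0.05649   -0.1695   -0.1695
  eq         0.2089    0.7274   0.01712     0.461
  solve Keq expr → x = -0.05649; check Q = 3.9260e-05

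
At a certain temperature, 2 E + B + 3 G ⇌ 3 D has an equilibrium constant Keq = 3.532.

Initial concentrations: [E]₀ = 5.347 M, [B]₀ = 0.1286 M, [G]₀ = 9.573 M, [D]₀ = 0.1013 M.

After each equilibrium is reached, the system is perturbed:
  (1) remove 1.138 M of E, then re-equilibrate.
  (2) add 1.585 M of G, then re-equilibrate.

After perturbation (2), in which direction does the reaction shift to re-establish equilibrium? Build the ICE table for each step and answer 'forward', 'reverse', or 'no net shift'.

Direction: forward

Q₀ = 3.2227e-07 vs Keq = 3.532 ⇒ Q<K, forward
Step 1:
                  E         B         G         D
  init        5.347    0.1286     9.573    0.1013
  Δ         -0.2572   -0.1286   -0.3858    0.3858
  eq           5.09 1.6288e-06     9.187    0.4871
  solve Keq expr → x = 0.1286; check Q = 3.532
Then remove 1.138 M of E.
Step 2:
                  E         B         G         D
  init        3.952 1.6288e-06     9.187    0.4871
  Δ       2.1462e-06 1.0731e-06 3.2193e-06 -3.2193e-06
  eq          3.952 2.7019e-06     9.187    0.4871
  solve Keq expr → x = -1.0731e-06; check Q = 3.532
Then add 1.585 M of G.
Step 3:
                  E         B         G         D
  init        3.952 2.7019e-06     10.77    0.4871
  Δ       -2.0515e-06 -1.0257e-06 -3.0772e-06 3.0772e-06
  eq          3.952 1.6762e-06     10.77    0.4871
  solve Keq expr → x = 1.0257e-06; check Q = 3.532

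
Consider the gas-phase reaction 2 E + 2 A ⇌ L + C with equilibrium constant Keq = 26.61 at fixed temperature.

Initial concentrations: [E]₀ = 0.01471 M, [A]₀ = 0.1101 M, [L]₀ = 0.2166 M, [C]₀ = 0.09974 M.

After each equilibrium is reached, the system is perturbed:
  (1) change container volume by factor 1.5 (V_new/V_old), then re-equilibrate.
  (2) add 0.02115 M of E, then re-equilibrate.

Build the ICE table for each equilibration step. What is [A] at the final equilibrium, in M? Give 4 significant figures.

Q₀ = 8236 vs Keq = 26.61 ⇒ Q>K, reverse
Step 1:
                  E         A         L         C
  I         0.01471    0.1101    0.2166   0.09974
  C         0.08475   0.08475  -0.04238  -0.04238
  E         0.09946    0.1949    0.1742   0.05736
  solve Keq expr → x = -0.04238; check Q = 26.61
Then change container volume by factor 1.5 (V_new/V_old).
Step 2:
                  E         A         L         C
  I         0.06631    0.1299    0.1161   0.03824
  C         0.01331   0.01331 -0.006653 -0.006653
  E         0.07961    0.1432    0.1095   0.03159
  solve Keq expr → x = -0.006653; check Q = 26.61
Then add 0.02115 M of E.
Step 3:
                  E         A         L         C
  I          0.1008    0.1432    0.1095   0.03159
  C        -0.00865  -0.00865  0.004325  0.004325
  E         0.09211    0.1346    0.1138   0.03591
  solve Keq expr → x = 0.004325; check Q = 26.61

[A]_eq = 0.1346 M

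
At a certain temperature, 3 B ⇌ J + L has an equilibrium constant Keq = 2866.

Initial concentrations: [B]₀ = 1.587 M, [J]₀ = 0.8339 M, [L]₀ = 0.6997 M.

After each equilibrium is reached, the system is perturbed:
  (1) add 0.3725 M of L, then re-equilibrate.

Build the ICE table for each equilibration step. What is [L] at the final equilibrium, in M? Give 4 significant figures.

[L]_eq = 1.571 M

Q₀ = 0.146 vs Keq = 2866 ⇒ Q<K, forward
Step 1:
                    B           J           L
  I             1.587      0.8339      0.6997
  C            -1.505      0.5015      0.5015
  E           0.08241       1.335       1.201
  solve Keq expr → x = 0.5015; check Q = 2866
Then add 0.3725 M of L.
Step 2:
                    B           J           L
  I           0.08241       1.335       1.574
  C          0.007658   -0.002553   -0.002553
  E           0.09007       1.333       1.571
  solve Keq expr → x = -0.002553; check Q = 2866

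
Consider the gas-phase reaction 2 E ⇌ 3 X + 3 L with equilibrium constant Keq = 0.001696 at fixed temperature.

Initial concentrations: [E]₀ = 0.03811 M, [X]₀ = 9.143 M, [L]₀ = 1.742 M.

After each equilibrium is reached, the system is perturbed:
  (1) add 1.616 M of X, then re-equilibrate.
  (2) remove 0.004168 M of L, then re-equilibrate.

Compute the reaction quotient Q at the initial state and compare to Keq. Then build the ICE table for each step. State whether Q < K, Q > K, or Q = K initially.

Q₀ = 2.7818e+06; Q > K (proceeds reverse)

Q₀ = 2.7818e+06 vs Keq = 0.001696 ⇒ Q>K, reverse
Step 1:
                  E         X         L
  I         0.03811     9.143     1.742
  C           1.149    -1.724    -1.724
  E           1.187     7.419   0.01802
  solve Keq expr → x = -0.5747; check Q = 0.001696
Then add 1.616 M of X.
Step 2:
                  E         X         L
  I           1.187     9.035   0.01802
  C        0.002134 -0.003201 -0.003201
  E            1.19     9.032   0.01482
  solve Keq expr → x = -0.001067; check Q = 0.001696
Then remove 0.004168 M of L.
Step 3:
                  E         X         L
  I            1.19     9.032   0.01066
  C       -0.002759  0.004138  0.004138
  E           1.187     9.036   0.01479
  solve Keq expr → x = 0.001379; check Q = 0.001696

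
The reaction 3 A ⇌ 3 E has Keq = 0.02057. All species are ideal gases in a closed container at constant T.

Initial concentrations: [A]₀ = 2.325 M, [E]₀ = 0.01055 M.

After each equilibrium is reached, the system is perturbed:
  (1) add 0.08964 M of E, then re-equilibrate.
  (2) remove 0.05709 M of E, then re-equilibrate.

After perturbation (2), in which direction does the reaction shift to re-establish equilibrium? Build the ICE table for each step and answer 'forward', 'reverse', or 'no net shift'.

Direction: forward

Q₀ = 9.3430e-08 vs Keq = 0.02057 ⇒ Q<K, forward
Step 1:
                   A          E
  init         2.325    0.01055
  Δ          -0.4918     0.4918
  eq           1.833     0.5023
  solve Keq expr → x = 0.1639; check Q = 0.02057
Then add 0.08964 M of E.
Step 2:
                   A          E
  init         1.833     0.5919
  Δ          0.07036   -0.07036
  eq           1.904     0.5216
  solve Keq expr → x = -0.02345; check Q = 0.02057
Then remove 0.05709 M of E.
Step 3:
                   A          E
  init         1.904     0.4645
  Δ         -0.04481    0.04481
  eq           1.859     0.5093
  solve Keq expr → x = 0.01494; check Q = 0.02057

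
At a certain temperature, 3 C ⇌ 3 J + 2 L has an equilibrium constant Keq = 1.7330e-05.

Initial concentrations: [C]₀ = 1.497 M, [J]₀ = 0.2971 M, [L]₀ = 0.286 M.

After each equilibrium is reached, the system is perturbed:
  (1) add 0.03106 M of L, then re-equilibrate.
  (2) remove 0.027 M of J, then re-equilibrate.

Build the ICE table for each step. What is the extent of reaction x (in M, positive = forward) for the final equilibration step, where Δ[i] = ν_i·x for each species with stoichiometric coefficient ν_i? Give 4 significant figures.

Q₀ = 6.3940e-04 vs Keq = 1.7330e-05 ⇒ Q>K, reverse
Step 1:
                    C           J           L
  Initial       1.497      0.2971       0.286
  Change       0.1616     -0.1616     -0.1077
  Equil         1.659      0.1355      0.1783
  solve Keq expr → x = -0.05387; check Q = 1.7330e-05
Then add 0.03106 M of L.
Step 2:
                    C           J           L
  Initial       1.659      0.1355      0.2093
  Change      0.01026    -0.01026   -0.006841
  Equil         1.669      0.1252      0.2025
  solve Keq expr → x = -0.003421; check Q = 1.7330e-05
Then remove 0.027 M of J.
Step 3:
                    C           J           L
  Initial       1.669     0.09824      0.2025
  Change     -0.02026     0.02026     0.01351
  Equil         1.649      0.1185       0.216
  solve Keq expr → x = 0.006755; check Q = 1.7330e-05

x = 0.006755 M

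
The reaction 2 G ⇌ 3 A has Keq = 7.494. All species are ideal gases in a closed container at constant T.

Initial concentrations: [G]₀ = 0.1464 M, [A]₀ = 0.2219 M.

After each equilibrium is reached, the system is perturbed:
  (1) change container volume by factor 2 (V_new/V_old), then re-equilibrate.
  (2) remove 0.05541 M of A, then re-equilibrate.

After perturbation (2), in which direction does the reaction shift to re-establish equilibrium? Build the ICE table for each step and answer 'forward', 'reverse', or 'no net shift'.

Q₀ = 0.5098 vs Keq = 7.494 ⇒ Q<K, forward
Step 1:
                    G           A
  init         0.1464      0.2219
  Δ          -0.07552      0.1133
  eq          0.07088      0.3352
  solve Keq expr → x = 0.03776; check Q = 7.494
Then change container volume by factor 2 (V_new/V_old).
Step 2:
                    G           A
  init        0.03544      0.1676
  Δ         -0.007734      0.0116
  eq          0.02771      0.1792
  solve Keq expr → x = 0.003867; check Q = 7.494
Then remove 0.05541 M of A.
Step 3:
                    G           A
  init        0.02771      0.1238
  Δ         -0.009098     0.01365
  eq          0.01861      0.1374
  solve Keq expr → x = 0.004549; check Q = 7.494

Direction: forward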